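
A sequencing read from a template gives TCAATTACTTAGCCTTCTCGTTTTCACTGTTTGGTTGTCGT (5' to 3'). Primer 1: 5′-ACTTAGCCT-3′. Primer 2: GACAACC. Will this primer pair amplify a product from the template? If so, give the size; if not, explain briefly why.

Yes — a 33 bp product.

Primer 1 (ACTTAGCCT) matches the top strand at positions 7–15; it acts as a forward primer.
Primer 2's reverse complement is GGTTGTC, matching the top strand at positions 33–39; it acts as a reverse primer.
The 3' ends face each other across positions 7–39, giving a 33 bp product.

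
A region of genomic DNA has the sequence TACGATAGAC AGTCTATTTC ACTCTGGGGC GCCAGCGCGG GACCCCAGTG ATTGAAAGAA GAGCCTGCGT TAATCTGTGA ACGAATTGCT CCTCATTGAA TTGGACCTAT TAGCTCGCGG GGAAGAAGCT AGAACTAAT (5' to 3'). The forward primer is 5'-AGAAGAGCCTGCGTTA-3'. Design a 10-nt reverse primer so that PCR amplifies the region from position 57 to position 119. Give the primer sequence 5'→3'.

5'-CGCGAGCTAA-3'

The product's 3' end on the top strand is position 119.
The reverse primer anneals to the top strand over positions 110–119, i.e. to TTAGCTCGCG.
Its sequence written 5'→3' is the reverse complement: CGCGAGCTAA.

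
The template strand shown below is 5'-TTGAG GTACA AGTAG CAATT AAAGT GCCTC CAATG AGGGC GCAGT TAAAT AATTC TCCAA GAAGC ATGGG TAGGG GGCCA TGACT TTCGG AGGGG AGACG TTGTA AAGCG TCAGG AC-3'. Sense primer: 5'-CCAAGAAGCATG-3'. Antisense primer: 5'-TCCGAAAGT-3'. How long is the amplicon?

The forward primer matches the template at positions 57–68.
Taking the reverse complement of TCCGAAAGT gives ACTTTCGGA, found at positions 83–91 on the template; the primer anneals here to the top strand with its 3' end pointing upstream.
Product length = (reverse-primer end) − (forward-primer start) + 1 = 91 − 57 + 1 = 35 bp.

35 bp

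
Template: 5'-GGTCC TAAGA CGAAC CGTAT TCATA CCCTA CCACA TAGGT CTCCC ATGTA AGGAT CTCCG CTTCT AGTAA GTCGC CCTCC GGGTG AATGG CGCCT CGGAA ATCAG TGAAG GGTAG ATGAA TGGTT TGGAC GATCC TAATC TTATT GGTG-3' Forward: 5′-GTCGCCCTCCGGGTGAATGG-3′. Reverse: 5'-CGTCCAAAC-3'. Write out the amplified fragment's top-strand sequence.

The forward primer matches the template at positions 71–90.
Taking the reverse complement of CGTCCAAAC gives GTTTGGACG, found at positions 123–131 on the template; the primer anneals here to the top strand with its 3' end pointing upstream.
The product is the template from position 71 through 131 (61 bp).

5'-GTCGCCCTCCGGGTGAATGGCGCCTCGGAAATCAGTGAAGGGTAGATGAATGGTTTGGACG-3'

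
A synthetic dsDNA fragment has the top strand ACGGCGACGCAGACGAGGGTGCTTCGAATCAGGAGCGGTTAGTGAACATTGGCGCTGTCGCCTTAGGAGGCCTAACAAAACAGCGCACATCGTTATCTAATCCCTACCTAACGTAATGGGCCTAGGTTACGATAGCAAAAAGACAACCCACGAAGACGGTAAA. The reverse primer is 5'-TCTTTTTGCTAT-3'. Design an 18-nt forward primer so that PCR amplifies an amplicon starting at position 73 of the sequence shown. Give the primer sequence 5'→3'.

5'-TAACAAAACAGCGCACAT-3'

The reverse primer's reverse complement ATAGCAAAAAGA matches the template at positions 132–143; the product starts at position 73.
The forward primer is identical to the top strand over positions 73–90: TAACAAAACAGCGCACAT.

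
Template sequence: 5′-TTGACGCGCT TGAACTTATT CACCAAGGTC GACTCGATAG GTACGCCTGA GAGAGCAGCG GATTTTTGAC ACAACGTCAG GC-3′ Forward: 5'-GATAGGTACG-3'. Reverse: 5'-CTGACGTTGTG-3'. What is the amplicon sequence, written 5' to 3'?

Forward primer GATAGGTACG is found on the top strand at positions 36–45.
Reverse complement of the reverse primer: CACAACGTCAG. This occurs on the top strand at positions 70–80.
The product is the template from position 36 through 80 (45 bp).

5'-GATAGGTACGCCTGAGAGAGCAGCGGATTTTTGACACAACGTCAG-3'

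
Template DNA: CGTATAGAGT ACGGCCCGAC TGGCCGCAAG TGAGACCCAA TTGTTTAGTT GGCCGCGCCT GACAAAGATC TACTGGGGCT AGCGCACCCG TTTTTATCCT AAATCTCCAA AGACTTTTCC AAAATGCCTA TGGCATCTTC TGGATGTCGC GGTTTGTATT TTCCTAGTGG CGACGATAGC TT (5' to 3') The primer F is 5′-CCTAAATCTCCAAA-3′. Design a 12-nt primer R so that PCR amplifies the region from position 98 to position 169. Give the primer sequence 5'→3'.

5'-CACTAGGAAAAT-3'

The product's 3' end on the top strand is position 169.
The reverse primer anneals to the top strand over positions 158–169, i.e. to ATTTTCCTAGTG.
Its sequence written 5'→3' is the reverse complement: CACTAGGAAAAT.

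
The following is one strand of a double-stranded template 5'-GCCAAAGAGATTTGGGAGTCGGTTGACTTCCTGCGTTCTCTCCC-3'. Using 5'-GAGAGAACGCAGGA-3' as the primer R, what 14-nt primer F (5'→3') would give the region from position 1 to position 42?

5'-GCCAAAGAGATTTG-3'

The reverse primer's reverse complement TCCTGCGTTCTCTC matches the template at positions 29–42; the product starts at position 1.
The forward primer is identical to the top strand over positions 1–14: GCCAAAGAGATTTG.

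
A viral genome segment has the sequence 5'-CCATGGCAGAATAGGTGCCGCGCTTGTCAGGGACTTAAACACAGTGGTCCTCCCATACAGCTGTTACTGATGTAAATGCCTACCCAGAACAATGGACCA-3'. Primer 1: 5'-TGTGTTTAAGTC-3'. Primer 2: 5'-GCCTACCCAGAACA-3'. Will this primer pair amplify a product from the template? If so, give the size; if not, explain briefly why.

Primer 1 (TGTGTTTAAGTC) has reverse complement GACTTAAACACA, which matches the top strand at positions 32–43; primer 1 anneals to the top strand there with its 3' end pointing upstream toward position 32.
Primer 2 (GCCTACCCAGAACA) matches the top strand directly at positions 78–91; it anneals to the bottom strand with its 3' end pointing downstream toward position 91.
The 3' ends diverge (primer 1 extends toward position 1, primer 2 toward position 99), so the primers never converge on a shared product.

No product — the primers' 3' ends point away from each other.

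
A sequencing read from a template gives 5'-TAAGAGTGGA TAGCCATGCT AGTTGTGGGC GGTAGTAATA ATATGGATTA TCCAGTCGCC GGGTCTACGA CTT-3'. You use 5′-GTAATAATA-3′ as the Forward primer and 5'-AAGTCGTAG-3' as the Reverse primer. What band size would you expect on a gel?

Scanning the template, GTAATAATA occurs at positions 35–43; this primer anneals to the bottom strand there with its 3' end pointing downstream.
Taking the reverse complement of AAGTCGTAG gives CTACGACTT, found at positions 65–73 on the template; the primer anneals here to the top strand with its 3' end pointing upstream.
The product runs from position 35 to position 73, so its length is 73 − 35 + 1 = 39 bp.

39 bp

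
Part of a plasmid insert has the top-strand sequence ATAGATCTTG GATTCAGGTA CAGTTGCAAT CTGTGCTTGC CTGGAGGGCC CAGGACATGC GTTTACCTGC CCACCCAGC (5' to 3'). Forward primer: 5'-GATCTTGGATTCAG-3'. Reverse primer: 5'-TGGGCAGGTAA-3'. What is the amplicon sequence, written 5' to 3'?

5'-GATCTTGGATTCAGGTACAGTTGCAATCTGTGCTTGCCTGGAGGGCCCAGGACATGCGTTTACCTGCCCA-3'

The forward primer matches the template at positions 4–17.
The reverse primer's reverse complement is TTACCTGCCCA, which matches the template at positions 63–73.
The product is the template from position 4 through 73 (70 bp).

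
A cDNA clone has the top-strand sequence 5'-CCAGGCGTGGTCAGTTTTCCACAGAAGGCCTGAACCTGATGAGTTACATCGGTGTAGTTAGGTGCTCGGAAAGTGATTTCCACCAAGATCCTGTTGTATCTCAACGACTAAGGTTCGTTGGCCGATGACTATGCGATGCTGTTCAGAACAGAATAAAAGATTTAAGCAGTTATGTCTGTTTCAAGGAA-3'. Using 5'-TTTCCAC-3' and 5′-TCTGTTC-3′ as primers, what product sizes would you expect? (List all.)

137 bp, 76 bp

The forward primer TTTCCAC matches the top strand at positions 16–22, 77–83.
The reverse primer's reverse complement is GAACAGA, matching at positions 146–152.
Each forward site pairs with the reverse site to give a product ending at position 152: sizes 137, 76 bp.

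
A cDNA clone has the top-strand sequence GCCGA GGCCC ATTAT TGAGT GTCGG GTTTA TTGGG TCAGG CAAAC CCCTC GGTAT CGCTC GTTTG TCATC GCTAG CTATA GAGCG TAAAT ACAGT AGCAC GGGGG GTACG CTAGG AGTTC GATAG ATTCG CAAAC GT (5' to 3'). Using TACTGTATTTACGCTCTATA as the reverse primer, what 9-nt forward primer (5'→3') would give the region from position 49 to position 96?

The reverse primer's reverse complement TATAGAGCGTAAATACAGTA matches the template at positions 77–96; the product starts at position 49.
The forward primer is identical to the top strand over positions 49–57: TCGGTATCG.

5'-TCGGTATCG-3'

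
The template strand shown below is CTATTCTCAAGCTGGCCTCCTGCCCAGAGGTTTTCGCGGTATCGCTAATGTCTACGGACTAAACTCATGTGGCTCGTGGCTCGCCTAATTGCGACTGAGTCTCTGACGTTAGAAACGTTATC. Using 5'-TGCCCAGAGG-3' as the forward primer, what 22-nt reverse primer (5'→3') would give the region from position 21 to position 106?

5'-TCAGAGACTCAGTCGCAATTAG-3'

The product's 3' end on the top strand is position 106.
The reverse primer anneals to the top strand over positions 85–106, i.e. to CTAATTGCGACTGAGTCTCTGA.
Its sequence written 5'→3' is the reverse complement: TCAGAGACTCAGTCGCAATTAG.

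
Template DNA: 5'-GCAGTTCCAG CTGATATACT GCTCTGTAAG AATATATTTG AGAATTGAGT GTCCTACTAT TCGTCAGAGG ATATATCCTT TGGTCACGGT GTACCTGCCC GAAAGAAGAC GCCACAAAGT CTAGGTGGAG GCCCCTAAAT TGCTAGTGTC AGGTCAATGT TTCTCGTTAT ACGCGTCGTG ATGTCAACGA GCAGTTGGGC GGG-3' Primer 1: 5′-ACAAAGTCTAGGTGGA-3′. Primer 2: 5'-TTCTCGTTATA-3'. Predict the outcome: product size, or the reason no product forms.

Primer 1 (ACAAAGTCTAGGTGGA) matches the top strand at positions 114–129 (3' end points downstream).
Primer 2 (TTCTCGTTATA) also matches the top strand directly, at positions 161–171 — its reverse complement TATAACGAGAA is not present.
Both primers anneal to the bottom strand with 3' ends pointing the same way, so neither can prime synthesis back toward the other.

No product — both primers anneal to the same strand and extend in the same direction.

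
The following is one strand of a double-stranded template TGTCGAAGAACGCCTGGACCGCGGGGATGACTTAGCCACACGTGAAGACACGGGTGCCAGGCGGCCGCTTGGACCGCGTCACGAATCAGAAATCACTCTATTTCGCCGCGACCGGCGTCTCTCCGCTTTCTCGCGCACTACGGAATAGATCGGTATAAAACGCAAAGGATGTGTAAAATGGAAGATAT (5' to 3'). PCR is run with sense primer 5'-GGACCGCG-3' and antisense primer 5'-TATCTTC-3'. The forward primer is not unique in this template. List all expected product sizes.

The forward primer GGACCGCG matches the top strand at positions 16–23, 71–78.
The reverse primer's reverse complement is GAAGATA, matching at positions 181–187.
Each forward site pairs with the reverse site to give a product ending at position 187: sizes 172, 117 bp.

172 bp, 117 bp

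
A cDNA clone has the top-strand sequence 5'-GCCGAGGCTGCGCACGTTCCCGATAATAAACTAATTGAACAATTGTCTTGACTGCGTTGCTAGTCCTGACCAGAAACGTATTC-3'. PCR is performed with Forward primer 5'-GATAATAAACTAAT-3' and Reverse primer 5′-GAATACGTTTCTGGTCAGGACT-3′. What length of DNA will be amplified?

Scanning the template, GATAATAAACTAAT occurs at positions 22–35; this primer anneals to the bottom strand there with its 3' end pointing downstream.
Reverse complement of the reverse primer: AGTCCTGACCAGAAACGTATTC. This occurs on the top strand at positions 62–83.
The product runs from position 22 to position 83, so its length is 83 − 22 + 1 = 62 bp.

62 bp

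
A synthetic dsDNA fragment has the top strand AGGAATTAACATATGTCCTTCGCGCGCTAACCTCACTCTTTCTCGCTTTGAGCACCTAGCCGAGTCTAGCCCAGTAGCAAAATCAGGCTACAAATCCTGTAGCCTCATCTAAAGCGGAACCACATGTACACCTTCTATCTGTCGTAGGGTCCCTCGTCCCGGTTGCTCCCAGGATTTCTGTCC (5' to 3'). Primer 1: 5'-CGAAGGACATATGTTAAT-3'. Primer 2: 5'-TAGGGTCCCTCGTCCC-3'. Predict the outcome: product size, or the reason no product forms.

Primer 1 (CGAAGGACATATGTTAAT) has reverse complement ATTAACATATGTCCTTCG, which matches the top strand at positions 5–22; primer 1 anneals to the top strand there with its 3' end pointing upstream toward position 5.
Primer 2 (TAGGGTCCCTCGTCCC) matches the top strand directly at positions 145–160; it anneals to the bottom strand with its 3' end pointing downstream toward position 160.
The 3' ends diverge (primer 1 extends toward position 1, primer 2 toward position 183), so the primers never converge on a shared product.

No product — the primers' 3' ends point away from each other.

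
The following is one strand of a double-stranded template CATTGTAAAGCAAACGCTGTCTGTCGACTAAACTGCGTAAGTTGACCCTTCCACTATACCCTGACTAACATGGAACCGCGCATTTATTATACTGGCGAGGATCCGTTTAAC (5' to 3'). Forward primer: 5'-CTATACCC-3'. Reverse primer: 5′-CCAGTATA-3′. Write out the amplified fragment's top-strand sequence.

The forward primer matches the template at positions 54–61.
Taking the reverse complement of CCAGTATA gives TATACTGG, found at positions 88–95 on the template; the primer anneals here to the top strand with its 3' end pointing upstream.
The product is the template from position 54 through 95 (42 bp).

5'-CTATACCCTGACTAACATGGAACCGCGCATTTATTATACTGG-3'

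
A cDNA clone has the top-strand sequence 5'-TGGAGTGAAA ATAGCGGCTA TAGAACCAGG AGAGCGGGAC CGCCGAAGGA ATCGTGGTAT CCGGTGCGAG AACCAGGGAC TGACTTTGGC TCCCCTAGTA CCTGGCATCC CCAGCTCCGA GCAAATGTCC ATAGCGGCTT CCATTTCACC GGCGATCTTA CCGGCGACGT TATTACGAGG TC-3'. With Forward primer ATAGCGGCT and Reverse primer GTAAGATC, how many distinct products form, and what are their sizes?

The forward primer ATAGCGGCT matches the top strand at positions 11–19, 131–139.
The reverse primer's reverse complement is GATCTTAC, matching at positions 154–161.
Each forward site pairs with the reverse site to give a product ending at position 161: sizes 151, 31 bp.

Two products: 151 bp, 31 bp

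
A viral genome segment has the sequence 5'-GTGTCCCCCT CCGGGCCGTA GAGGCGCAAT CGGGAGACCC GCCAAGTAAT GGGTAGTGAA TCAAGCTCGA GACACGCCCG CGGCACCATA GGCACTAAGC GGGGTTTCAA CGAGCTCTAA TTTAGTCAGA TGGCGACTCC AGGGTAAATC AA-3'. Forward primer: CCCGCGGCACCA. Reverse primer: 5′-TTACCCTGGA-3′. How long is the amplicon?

Scanning the template, CCCGCGGCACCA occurs at positions 77–88; this primer anneals to the bottom strand there with its 3' end pointing downstream.
The reverse primer's reverse complement is TCCAGGGTAA, which matches the template at positions 138–147.
Amplicon spans positions 77–147: 71 bp.

71 bp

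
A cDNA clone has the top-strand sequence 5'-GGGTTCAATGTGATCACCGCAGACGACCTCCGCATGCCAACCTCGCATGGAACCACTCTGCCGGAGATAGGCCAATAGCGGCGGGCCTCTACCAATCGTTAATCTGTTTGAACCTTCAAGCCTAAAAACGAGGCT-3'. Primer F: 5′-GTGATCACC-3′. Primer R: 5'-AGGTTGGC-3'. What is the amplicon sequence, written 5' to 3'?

The forward primer matches the template at positions 10–18.
The reverse primer's reverse complement is GCCAACCT, which matches the template at positions 36–43.
The product is the template from position 10 through 43 (34 bp).

5'-GTGATCACCGCAGACGACCTCCGCATGCCAACCT-3'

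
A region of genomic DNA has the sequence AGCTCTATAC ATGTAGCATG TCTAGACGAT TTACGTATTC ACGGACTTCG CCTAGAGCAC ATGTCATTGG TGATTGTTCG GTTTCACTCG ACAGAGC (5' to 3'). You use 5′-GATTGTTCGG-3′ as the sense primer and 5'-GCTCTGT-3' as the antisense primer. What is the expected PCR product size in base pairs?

The forward primer matches the template at positions 72–81.
Taking the reverse complement of GCTCTGT gives ACAGAGC, found at positions 91–97 on the template; the primer anneals here to the top strand with its 3' end pointing upstream.
Amplicon spans positions 72–97: 26 bp.

26 bp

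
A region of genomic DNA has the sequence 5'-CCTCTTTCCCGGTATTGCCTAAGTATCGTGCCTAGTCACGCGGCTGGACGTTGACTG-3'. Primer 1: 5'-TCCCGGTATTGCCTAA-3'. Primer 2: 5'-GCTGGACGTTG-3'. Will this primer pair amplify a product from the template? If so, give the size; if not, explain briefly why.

No product — both primers anneal to the same strand and extend in the same direction.

Primer 1 (TCCCGGTATTGCCTAA) matches the top strand at positions 7–22 (3' end points downstream).
Primer 2 (GCTGGACGTTG) also matches the top strand directly, at positions 43–53 — its reverse complement CAACGTCCAGC is not present.
Both primers anneal to the bottom strand with 3' ends pointing the same way, so neither can prime synthesis back toward the other.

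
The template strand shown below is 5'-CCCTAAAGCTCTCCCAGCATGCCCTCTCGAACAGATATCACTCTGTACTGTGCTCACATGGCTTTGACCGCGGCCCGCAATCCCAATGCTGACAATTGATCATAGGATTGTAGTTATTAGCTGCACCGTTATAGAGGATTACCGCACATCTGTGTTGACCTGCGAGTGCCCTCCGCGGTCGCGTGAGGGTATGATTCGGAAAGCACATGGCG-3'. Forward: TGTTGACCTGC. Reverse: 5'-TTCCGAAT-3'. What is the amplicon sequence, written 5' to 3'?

5'-TGTTGACCTGCGAGTGCCCTCCGCGGTCGCGTGAGGGTATGATTCGGAA-3'

The forward primer matches the template at positions 153–163.
The reverse primer's reverse complement is ATTCGGAA, which matches the template at positions 194–201.
The product is the template from position 153 through 201 (49 bp).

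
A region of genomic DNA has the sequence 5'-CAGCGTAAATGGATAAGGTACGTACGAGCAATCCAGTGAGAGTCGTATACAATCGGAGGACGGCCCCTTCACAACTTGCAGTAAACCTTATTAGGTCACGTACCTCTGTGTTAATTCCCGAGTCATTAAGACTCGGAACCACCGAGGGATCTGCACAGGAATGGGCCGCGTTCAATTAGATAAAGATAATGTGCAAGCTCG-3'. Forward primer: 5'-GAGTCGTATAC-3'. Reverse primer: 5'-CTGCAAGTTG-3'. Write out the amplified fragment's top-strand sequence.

5'-GAGTCGTATACAATCGGAGGACGGCCCCTTCACAACTTGCAG-3'

Forward primer GAGTCGTATAC is found on the top strand at positions 40–50.
Taking the reverse complement of CTGCAAGTTG gives CAACTTGCAG, found at positions 72–81 on the template; the primer anneals here to the top strand with its 3' end pointing upstream.
The product is the template from position 40 through 81 (42 bp).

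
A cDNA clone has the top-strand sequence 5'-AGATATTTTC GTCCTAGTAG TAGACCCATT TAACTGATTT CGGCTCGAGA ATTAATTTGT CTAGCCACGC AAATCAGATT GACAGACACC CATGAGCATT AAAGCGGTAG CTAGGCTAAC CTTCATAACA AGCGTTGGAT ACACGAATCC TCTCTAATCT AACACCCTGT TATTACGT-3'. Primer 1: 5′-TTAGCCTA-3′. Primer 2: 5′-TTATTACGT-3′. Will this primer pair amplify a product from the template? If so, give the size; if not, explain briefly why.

Primer 1 (TTAGCCTA) has reverse complement TAGGCTAA, which matches the top strand at positions 112–119; primer 1 anneals to the top strand there with its 3' end pointing upstream toward position 112.
Primer 2 (TTATTACGT) matches the top strand directly at positions 170–178; it anneals to the bottom strand with its 3' end pointing downstream toward position 178.
The 3' ends diverge (primer 1 extends toward position 1, primer 2 toward position 178), so the primers never converge on a shared product.

No product — the primers' 3' ends point away from each other.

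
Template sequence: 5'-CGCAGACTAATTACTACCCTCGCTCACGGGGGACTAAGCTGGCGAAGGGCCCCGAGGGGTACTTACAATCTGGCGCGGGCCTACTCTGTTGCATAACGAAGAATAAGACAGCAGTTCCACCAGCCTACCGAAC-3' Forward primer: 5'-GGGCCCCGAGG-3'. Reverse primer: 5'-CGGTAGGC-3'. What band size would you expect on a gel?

The forward primer matches the template at positions 47–57.
The reverse primer's reverse complement is GCCTACCG, which matches the template at positions 123–130.
Product length = (reverse-primer end) − (forward-primer start) + 1 = 130 − 47 + 1 = 84 bp.

84 bp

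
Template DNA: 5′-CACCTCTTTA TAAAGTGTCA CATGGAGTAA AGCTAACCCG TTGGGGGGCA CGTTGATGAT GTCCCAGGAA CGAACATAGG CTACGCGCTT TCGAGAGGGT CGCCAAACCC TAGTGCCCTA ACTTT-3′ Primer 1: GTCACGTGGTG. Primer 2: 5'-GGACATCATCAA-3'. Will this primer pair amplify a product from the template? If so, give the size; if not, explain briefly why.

Primer 1 (GTCACGTGGTG) does not match the top strand, and its reverse complement CACCACGTGAC does not match either.
With no annealing site for primer 1, no amplification occurs.

No product — primer 1 has no binding site in the template.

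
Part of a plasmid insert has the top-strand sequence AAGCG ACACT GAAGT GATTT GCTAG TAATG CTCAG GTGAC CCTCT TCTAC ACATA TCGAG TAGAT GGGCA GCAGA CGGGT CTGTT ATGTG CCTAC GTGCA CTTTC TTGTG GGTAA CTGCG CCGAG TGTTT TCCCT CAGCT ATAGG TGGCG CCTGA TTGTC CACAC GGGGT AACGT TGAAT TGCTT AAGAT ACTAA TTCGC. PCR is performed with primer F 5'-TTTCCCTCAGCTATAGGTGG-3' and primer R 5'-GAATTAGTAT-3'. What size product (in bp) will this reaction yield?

The forward primer matches the template at positions 129–148.
Reverse complement of the reverse primer: ATACTAATTC. This occurs on the top strand at positions 189–198.
Product length = (reverse-primer end) − (forward-primer start) + 1 = 198 − 129 + 1 = 70 bp.

70 bp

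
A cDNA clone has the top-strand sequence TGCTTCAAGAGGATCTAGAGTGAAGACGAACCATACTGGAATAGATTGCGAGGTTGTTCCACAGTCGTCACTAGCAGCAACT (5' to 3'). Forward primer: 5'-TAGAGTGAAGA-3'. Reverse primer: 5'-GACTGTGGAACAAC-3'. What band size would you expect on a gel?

Forward primer TAGAGTGAAGA is found on the top strand at positions 16–26.
Reverse complement of the reverse primer: GTTGTTCCACAGTC. This occurs on the top strand at positions 53–66.
Amplicon spans positions 16–66: 51 bp.

51 bp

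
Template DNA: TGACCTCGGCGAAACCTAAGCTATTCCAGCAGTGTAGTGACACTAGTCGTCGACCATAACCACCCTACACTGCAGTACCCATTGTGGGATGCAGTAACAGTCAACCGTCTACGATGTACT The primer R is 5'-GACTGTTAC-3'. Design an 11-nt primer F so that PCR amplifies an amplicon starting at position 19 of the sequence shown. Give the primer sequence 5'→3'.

The reverse primer's reverse complement GTAACAGTC matches the template at positions 94–102; the product starts at position 19.
The forward primer is identical to the top strand over positions 19–29: AGCTATTCCAG.

5'-AGCTATTCCAG-3'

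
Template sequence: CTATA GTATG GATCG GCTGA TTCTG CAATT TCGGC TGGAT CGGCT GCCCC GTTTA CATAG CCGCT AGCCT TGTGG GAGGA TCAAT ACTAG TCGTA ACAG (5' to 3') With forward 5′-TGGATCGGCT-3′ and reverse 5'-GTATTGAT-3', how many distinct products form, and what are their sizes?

The forward primer TGGATCGGCT matches the top strand at positions 9–18, 36–45.
The reverse primer's reverse complement is ATCAATAC, matching at positions 80–87.
Each forward site pairs with the reverse site to give a product ending at position 87: sizes 79, 52 bp.

Two products: 79 bp, 52 bp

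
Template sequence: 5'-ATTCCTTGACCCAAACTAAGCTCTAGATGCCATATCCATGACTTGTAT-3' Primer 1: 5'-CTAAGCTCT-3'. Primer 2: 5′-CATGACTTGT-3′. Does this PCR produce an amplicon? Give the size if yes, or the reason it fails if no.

Primer 1 (CTAAGCTCT) matches the top strand at positions 16–24 (3' end points downstream).
Primer 2 (CATGACTTGT) also matches the top strand directly, at positions 37–46 — its reverse complement ACAAGTCATG is not present.
Both primers anneal to the bottom strand with 3' ends pointing the same way, so neither can prime synthesis back toward the other.

No product — both primers anneal to the same strand and extend in the same direction.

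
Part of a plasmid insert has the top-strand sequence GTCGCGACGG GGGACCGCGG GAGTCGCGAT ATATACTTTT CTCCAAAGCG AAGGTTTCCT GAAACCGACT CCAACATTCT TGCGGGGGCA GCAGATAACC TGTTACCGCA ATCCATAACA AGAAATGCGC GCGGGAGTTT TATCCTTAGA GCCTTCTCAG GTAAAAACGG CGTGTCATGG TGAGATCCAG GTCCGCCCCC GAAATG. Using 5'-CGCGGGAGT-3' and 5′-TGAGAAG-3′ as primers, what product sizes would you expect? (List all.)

The forward primer CGCGGGAGT matches the top strand at positions 16–24, 130–138.
The reverse primer's reverse complement is CTTCTCA, matching at positions 153–159.
Each forward site pairs with the reverse site to give a product ending at position 159: sizes 144, 30 bp.

144 bp, 30 bp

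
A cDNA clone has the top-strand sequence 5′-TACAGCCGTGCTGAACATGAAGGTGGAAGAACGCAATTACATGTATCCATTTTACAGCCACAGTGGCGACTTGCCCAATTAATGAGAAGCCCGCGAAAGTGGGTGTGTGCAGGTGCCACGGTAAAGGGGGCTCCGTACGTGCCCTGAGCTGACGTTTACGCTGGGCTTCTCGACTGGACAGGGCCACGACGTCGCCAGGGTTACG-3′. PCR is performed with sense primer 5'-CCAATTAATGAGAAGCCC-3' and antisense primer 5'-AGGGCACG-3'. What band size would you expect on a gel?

71 bp

Forward primer CCAATTAATGAGAAGCCC is found on the top strand at positions 75–92.
Taking the reverse complement of AGGGCACG gives CGTGCCCT, found at positions 138–145 on the template; the primer anneals here to the top strand with its 3' end pointing upstream.
Product length = (reverse-primer end) − (forward-primer start) + 1 = 145 − 75 + 1 = 71 bp.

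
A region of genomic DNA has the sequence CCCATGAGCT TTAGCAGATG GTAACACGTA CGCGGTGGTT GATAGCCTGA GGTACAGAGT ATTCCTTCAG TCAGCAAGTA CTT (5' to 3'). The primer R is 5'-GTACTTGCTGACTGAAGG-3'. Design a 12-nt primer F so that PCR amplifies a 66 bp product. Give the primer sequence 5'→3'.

The reverse primer's reverse complement CCTTCAGTCAGCAAGTAC matches the template at positions 64–81, so the product ends at position 81.
A 66 bp product then starts at position 81 − 66 + 1 = 16.
The forward primer is identical to the top strand there: AGATGGTAACAC.

5'-AGATGGTAACAC-3'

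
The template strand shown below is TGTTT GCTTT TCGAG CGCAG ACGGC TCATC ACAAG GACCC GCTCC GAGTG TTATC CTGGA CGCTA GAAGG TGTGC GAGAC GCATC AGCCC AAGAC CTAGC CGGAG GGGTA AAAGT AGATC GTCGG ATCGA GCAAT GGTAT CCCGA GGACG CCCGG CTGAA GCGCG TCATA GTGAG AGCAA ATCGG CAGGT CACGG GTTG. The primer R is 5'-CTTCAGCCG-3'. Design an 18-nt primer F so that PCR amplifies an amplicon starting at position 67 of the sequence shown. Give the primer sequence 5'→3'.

The reverse primer's reverse complement CGGCTGAAG matches the template at positions 153–161; the product starts at position 67.
The forward primer is identical to the top strand over positions 67–84: AAGGTGTGCGAGACGCAT.

5'-AAGGTGTGCGAGACGCAT-3'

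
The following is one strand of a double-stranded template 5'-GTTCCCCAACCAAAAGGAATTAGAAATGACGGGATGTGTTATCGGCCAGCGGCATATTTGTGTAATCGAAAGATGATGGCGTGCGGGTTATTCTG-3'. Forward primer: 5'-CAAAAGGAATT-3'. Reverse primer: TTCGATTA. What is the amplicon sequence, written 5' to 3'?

5'-CAAAAGGAATTAGAAATGACGGGATGTGTTATCGGCCAGCGGCATATTTGTGTAATCGAA-3'

The forward primer matches the template at positions 11–21.
The reverse primer's reverse complement is TAATCGAA, which matches the template at positions 63–70.
The product is the template from position 11 through 70 (60 bp).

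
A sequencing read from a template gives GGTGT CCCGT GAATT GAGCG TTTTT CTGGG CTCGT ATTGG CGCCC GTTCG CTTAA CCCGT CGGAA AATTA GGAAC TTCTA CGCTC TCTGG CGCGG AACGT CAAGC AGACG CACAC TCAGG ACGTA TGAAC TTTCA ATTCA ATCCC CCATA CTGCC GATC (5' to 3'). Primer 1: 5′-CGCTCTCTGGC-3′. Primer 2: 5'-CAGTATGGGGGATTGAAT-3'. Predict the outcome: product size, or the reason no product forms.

Primer 1 (CGCTCTCTGGC) matches the top strand at positions 81–91; it acts as a forward primer.
Primer 2's reverse complement is ATTCAATCCCCCATACTG, matching the top strand at positions 136–153; it acts as a reverse primer.
The 3' ends face each other across positions 81–153, giving a 73 bp product.

Yes — a 73 bp product.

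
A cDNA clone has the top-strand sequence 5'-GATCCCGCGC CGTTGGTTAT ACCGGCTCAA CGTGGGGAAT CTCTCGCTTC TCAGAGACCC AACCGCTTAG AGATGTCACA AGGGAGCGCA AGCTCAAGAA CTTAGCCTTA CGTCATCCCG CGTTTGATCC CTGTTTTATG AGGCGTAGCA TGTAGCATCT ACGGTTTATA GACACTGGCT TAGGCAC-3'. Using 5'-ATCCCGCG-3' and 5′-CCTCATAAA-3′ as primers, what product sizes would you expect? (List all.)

142 bp, 29 bp

The forward primer ATCCCGCG matches the top strand at positions 2–9, 115–122.
The reverse primer's reverse complement is TTTATGAGG, matching at positions 135–143.
Each forward site pairs with the reverse site to give a product ending at position 143: sizes 142, 29 bp.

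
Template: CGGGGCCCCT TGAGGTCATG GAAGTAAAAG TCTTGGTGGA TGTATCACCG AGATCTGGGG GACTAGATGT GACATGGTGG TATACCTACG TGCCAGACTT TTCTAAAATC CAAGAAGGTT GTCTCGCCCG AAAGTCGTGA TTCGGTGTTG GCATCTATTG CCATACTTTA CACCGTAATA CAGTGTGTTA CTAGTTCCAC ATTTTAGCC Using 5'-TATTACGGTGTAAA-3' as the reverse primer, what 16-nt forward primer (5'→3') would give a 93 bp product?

5'-ACGTGCCAGACTTTTC-3'

The reverse primer's reverse complement TTTACACCGTAATA matches the template at positions 167–180, so the product ends at position 180.
A 93 bp product then starts at position 180 − 93 + 1 = 88.
The forward primer is identical to the top strand there: ACGTGCCAGACTTTTC.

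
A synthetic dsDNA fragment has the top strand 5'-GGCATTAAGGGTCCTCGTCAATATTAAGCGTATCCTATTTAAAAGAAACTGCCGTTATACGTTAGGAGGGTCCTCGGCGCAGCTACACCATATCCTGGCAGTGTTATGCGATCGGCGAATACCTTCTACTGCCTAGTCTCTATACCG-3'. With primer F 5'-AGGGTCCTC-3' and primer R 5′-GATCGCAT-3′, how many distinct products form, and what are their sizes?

Two products: 106 bp, 47 bp

The forward primer AGGGTCCTC matches the top strand at positions 8–16, 67–75.
The reverse primer's reverse complement is ATGCGATC, matching at positions 106–113.
Each forward site pairs with the reverse site to give a product ending at position 113: sizes 106, 47 bp.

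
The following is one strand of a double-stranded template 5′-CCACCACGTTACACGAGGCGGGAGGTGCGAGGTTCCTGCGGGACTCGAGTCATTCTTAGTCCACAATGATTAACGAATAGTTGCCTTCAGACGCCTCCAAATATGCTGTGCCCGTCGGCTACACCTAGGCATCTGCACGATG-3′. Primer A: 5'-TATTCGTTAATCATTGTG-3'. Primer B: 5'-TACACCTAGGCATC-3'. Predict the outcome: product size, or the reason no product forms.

No product — the primers' 3' ends point away from each other.

Primer A (TATTCGTTAATCATTGTG) has reverse complement CACAATGATTAACGAATA, which matches the top strand at positions 62–79; primer A anneals to the top strand there with its 3' end pointing upstream toward position 62.
Primer B (TACACCTAGGCATC) matches the top strand directly at positions 120–133; it anneals to the bottom strand with its 3' end pointing downstream toward position 133.
The 3' ends diverge (primer A extends toward position 1, primer B toward position 142), so the primers never converge on a shared product.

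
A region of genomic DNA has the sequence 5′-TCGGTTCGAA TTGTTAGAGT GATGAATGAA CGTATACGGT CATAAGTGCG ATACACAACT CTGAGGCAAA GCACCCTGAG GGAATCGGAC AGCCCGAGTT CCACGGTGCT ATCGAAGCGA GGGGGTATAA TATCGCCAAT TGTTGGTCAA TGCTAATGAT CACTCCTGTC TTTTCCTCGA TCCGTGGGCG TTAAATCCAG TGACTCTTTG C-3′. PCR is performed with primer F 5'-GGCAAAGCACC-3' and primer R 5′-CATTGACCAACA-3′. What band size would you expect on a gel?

The forward primer matches the template at positions 65–75.
The reverse primer's reverse complement is TGTTGGTCAATG, which matches the template at positions 141–152.
Amplicon spans positions 65–152: 88 bp.

88 bp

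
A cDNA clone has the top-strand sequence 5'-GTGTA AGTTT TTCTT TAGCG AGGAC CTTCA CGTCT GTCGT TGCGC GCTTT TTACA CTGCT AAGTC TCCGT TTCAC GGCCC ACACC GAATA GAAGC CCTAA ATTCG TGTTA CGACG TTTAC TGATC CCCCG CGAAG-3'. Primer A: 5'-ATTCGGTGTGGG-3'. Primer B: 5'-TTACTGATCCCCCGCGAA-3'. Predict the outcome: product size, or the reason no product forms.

Primer A (ATTCGGTGTGGG) has reverse complement CCCACACCGAAT, which matches the top strand at positions 78–89; primer A anneals to the top strand there with its 3' end pointing upstream toward position 78.
Primer B (TTACTGATCCCCCGCGAA) matches the top strand directly at positions 117–134; it anneals to the bottom strand with its 3' end pointing downstream toward position 134.
The 3' ends diverge (primer A extends toward position 1, primer B toward position 135), so the primers never converge on a shared product.

No product — the primers' 3' ends point away from each other.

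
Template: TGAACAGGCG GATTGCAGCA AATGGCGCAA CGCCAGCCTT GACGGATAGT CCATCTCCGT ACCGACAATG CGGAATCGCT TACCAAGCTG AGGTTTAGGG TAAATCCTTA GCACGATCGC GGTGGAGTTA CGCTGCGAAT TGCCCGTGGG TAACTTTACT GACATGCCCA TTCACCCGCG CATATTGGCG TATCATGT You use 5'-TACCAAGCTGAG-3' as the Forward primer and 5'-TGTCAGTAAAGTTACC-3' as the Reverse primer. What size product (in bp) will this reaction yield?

Scanning the template, TACCAAGCTGAG occurs at positions 81–92; this primer anneals to the bottom strand there with its 3' end pointing downstream.
Taking the reverse complement of TGTCAGTAAAGTTACC gives GGTAACTTTACTGACA, found at positions 149–164 on the template; the primer anneals here to the top strand with its 3' end pointing upstream.
Amplicon spans positions 81–164: 84 bp.

84 bp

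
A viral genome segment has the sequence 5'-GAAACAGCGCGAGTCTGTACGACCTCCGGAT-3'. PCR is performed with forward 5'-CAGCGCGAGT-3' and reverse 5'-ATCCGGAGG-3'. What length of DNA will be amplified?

Forward primer CAGCGCGAGT is found on the top strand at positions 5–14.
Reverse complement of the reverse primer: CCTCCGGAT. This occurs on the top strand at positions 23–31.
Product length = (reverse-primer end) − (forward-primer start) + 1 = 31 − 5 + 1 = 27 bp.

27 bp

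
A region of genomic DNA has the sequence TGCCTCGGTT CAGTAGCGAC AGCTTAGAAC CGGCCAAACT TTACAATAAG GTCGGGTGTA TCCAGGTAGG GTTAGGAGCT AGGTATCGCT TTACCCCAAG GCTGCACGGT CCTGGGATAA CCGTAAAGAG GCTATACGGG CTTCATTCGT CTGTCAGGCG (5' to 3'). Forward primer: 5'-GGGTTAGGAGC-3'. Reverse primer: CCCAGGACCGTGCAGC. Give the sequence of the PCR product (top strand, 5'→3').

5'-GGGTTAGGAGCTAGGTATCGCTTTACCCCAAGGCTGCACGGTCCTGGG-3'

Forward primer GGGTTAGGAGC is found on the top strand at positions 69–79.
Reverse complement of the reverse primer: GCTGCACGGTCCTGGG. This occurs on the top strand at positions 101–116.
The product is the template from position 69 through 116 (48 bp).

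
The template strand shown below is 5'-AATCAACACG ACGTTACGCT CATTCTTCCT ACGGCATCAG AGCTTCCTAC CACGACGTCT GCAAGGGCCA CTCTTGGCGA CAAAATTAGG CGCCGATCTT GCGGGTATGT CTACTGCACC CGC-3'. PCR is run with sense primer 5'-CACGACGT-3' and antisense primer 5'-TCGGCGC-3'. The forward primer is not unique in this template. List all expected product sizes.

90 bp, 46 bp

The forward primer CACGACGT matches the top strand at positions 7–14, 51–58.
The reverse primer's reverse complement is GCGCCGA, matching at positions 90–96.
Each forward site pairs with the reverse site to give a product ending at position 96: sizes 90, 46 bp.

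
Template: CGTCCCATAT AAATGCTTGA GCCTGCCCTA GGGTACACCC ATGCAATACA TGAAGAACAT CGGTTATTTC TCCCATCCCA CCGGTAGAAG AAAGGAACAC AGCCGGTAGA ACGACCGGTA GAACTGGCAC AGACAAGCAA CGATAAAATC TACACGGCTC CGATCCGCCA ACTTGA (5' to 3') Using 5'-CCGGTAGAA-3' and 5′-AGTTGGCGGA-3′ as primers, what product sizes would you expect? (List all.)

93 bp, 71 bp, 59 bp

The forward primer CCGGTAGAA matches the top strand at positions 81–89, 103–111, 115–123.
The reverse primer's reverse complement is TCCGCCAACT, matching at positions 164–173.
Each forward site pairs with the reverse site to give a product ending at position 173: sizes 93, 71, 59 bp.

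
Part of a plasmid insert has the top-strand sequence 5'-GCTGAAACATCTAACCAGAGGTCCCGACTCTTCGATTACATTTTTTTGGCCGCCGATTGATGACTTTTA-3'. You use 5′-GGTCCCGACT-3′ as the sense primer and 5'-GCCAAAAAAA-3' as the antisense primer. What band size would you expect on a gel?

31 bp

The forward primer matches the template at positions 20–29.
The reverse primer's reverse complement is TTTTTTTGGC, which matches the template at positions 41–50.
Amplicon spans positions 20–50: 31 bp.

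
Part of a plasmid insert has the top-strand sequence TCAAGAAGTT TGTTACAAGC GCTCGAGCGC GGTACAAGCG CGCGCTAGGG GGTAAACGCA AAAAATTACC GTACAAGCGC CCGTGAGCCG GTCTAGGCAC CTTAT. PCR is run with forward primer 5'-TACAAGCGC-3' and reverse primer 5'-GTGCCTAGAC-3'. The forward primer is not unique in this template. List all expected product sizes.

The forward primer TACAAGCGC matches the top strand at positions 14–22, 33–41, 72–80.
The reverse primer's reverse complement is GTCTAGGCAC, matching at positions 91–100.
Each forward site pairs with the reverse site to give a product ending at position 100: sizes 87, 68, 29 bp.

87 bp, 68 bp, 29 bp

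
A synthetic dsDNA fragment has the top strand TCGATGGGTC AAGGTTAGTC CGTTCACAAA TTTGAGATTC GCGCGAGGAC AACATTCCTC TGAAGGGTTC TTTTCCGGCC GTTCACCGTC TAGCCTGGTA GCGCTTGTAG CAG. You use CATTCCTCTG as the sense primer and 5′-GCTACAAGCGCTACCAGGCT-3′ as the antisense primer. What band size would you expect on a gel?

Scanning the template, CATTCCTCTG occurs at positions 53–62; this primer anneals to the bottom strand there with its 3' end pointing downstream.
Taking the reverse complement of GCTACAAGCGCTACCAGGCT gives AGCCTGGTAGCGCTTGTAGC, found at positions 92–111 on the template; the primer anneals here to the top strand with its 3' end pointing upstream.
Amplicon spans positions 53–111: 59 bp.

59 bp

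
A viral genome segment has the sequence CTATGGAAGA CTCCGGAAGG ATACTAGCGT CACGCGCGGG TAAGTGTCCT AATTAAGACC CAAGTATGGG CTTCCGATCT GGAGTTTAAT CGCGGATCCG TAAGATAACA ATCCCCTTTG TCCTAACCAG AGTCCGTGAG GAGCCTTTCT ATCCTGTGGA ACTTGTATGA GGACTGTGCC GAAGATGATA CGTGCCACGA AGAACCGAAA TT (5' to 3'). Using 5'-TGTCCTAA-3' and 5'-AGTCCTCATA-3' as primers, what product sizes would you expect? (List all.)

131 bp, 57 bp

The forward primer TGTCCTAA matches the top strand at positions 45–52, 119–126.
The reverse primer's reverse complement is TATGAGGACT, matching at positions 166–175.
Each forward site pairs with the reverse site to give a product ending at position 175: sizes 131, 57 bp.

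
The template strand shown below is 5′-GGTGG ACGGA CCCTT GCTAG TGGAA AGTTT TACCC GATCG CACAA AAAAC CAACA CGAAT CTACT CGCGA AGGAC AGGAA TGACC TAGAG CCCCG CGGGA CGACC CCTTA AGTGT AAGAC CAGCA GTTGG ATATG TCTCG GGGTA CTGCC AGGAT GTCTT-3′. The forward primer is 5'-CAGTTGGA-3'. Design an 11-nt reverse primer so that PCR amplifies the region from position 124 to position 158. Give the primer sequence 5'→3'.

The product's 3' end on the top strand is position 158.
The reverse primer anneals to the top strand over positions 148–158, i.e. to GCCAGGATGTC.
Its sequence written 5'→3' is the reverse complement: GACATCCTGGC.

5'-GACATCCTGGC-3'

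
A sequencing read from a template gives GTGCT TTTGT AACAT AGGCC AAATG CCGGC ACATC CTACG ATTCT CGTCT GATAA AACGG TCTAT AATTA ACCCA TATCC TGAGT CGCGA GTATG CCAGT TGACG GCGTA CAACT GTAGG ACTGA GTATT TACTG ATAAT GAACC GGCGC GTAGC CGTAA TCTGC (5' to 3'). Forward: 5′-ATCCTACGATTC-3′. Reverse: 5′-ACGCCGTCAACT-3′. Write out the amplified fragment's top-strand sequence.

The forward primer matches the template at positions 33–44.
The reverse primer's reverse complement is AGTTGACGGCGT, which matches the template at positions 98–109.
The product is the template from position 33 through 109 (77 bp).

5'-ATCCTACGATTCTCGTCTGATAAAACGGTCTATAATTAACCCATATCCTGAGTCGCGAGTATGCCAGTTGACGGCGT-3'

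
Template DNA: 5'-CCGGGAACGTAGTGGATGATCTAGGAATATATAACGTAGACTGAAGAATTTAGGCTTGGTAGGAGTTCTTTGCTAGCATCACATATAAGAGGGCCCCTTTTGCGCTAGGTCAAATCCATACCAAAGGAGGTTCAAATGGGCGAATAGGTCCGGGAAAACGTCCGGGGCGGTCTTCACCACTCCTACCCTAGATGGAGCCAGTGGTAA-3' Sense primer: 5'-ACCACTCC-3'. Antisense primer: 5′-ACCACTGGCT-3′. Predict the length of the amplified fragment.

Scanning the template, ACCACTCC occurs at positions 176–183; this primer anneals to the bottom strand there with its 3' end pointing downstream.
The reverse primer's reverse complement is AGCCAGTGGT, which matches the template at positions 196–205.
The product runs from position 176 to position 205, so its length is 205 − 176 + 1 = 30 bp.

30 bp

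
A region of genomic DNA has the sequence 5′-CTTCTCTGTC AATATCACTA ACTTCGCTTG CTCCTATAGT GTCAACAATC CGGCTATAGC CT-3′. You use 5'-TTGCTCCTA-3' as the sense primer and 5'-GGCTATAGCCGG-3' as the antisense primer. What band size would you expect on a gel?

Scanning the template, TTGCTCCTA occurs at positions 28–36; this primer anneals to the bottom strand there with its 3' end pointing downstream.
The reverse primer's reverse complement is CCGGCTATAGCC, which matches the template at positions 50–61.
The product runs from position 28 to position 61, so its length is 61 − 28 + 1 = 34 bp.

34 bp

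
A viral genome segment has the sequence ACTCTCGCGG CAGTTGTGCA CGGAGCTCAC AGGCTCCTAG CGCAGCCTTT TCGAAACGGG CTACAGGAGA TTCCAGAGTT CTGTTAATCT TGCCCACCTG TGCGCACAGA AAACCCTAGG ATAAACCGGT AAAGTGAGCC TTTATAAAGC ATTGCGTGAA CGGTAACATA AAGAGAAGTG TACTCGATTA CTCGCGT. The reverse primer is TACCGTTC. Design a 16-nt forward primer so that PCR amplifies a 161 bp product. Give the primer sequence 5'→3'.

5'-TCGCGGCAGTTGTGCA-3'

The reverse primer's reverse complement GAACGGTA matches the template at positions 158–165, so the product ends at position 165.
A 161 bp product then starts at position 165 − 161 + 1 = 5.
The forward primer is identical to the top strand there: TCGCGGCAGTTGTGCA.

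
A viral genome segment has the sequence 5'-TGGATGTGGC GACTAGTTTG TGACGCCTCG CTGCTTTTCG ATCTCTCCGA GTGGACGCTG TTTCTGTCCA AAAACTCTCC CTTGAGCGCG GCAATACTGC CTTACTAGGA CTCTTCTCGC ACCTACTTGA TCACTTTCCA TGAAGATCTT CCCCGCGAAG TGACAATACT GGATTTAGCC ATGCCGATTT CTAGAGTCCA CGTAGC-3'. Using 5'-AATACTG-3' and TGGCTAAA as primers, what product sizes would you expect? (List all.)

The forward primer AATACTG matches the top strand at positions 93–99, 165–171.
The reverse primer's reverse complement is TTTAGCCA, matching at positions 174–181.
Each forward site pairs with the reverse site to give a product ending at position 181: sizes 89, 17 bp.

89 bp, 17 bp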